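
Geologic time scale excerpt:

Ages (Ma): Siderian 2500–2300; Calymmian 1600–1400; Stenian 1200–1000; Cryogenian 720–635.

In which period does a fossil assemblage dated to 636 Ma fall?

636 Ma lies between 720 and 635 Ma, so it falls in the Cryogenian.

Cryogenian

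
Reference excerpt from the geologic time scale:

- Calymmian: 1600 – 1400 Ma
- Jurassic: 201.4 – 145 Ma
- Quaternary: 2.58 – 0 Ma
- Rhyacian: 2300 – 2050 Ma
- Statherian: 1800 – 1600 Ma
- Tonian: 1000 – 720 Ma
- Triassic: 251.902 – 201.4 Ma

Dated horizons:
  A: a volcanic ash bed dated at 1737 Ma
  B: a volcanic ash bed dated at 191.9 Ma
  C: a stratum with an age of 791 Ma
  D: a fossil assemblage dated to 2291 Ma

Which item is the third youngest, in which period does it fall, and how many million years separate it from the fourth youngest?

A, in the Statherian; 554 million years to D

Smaller Ma means younger, so youngest first: B 191.9 < C 791 < A 1737 < D 2291.
Counting 3 along gives A (1737 Ma); the excerpt puts that inside the Statherian, 1800–1600 Ma.
Next in line is D (2291 Ma), and 2291 − 1737 = 554 Myr.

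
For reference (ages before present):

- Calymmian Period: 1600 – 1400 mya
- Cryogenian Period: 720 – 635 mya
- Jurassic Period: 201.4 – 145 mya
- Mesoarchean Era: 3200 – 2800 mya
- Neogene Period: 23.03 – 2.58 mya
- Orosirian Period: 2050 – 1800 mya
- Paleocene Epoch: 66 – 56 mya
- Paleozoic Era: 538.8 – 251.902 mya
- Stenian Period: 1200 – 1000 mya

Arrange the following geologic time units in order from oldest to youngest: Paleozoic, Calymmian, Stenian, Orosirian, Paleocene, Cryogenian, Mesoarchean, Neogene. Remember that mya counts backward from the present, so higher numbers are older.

Sorting by start age (descending Ma, since larger Ma = older): Mesoarchean began 3200, Orosirian began 2050, Calymmian began 1600, Stenian began 1200, Cryogenian began 720, Paleozoic began 538.8, Paleocene began 66, Neogene began 23.03.

Mesoarchean, then Orosirian, then Calymmian, then Stenian, then Cryogenian, then Paleozoic, then Paleocene, then Neogene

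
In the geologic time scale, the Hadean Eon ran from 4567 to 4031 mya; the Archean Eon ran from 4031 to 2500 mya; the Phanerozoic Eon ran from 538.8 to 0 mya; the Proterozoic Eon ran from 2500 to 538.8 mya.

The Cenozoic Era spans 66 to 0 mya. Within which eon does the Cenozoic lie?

Phanerozoic

The Cenozoic (66–0 Ma) lies entirely within 538.8–0 Ma, the Phanerozoic Eon.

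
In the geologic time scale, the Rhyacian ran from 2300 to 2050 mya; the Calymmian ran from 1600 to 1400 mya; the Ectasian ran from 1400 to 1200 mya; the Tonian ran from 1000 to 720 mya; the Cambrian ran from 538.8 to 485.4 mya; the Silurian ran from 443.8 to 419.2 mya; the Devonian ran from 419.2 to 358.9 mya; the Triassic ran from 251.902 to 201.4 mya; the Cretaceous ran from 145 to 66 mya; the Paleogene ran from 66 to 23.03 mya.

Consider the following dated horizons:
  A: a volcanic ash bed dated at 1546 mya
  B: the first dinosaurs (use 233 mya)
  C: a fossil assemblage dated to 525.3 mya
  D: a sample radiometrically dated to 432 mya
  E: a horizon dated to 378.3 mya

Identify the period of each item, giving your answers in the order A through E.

A: 1546 Ma lies in 1600–1400 Ma, so Calymmian.
B: 233 Ma lies in 251.902–201.4 Ma, so Triassic.
C: 525.3 Ma lies in 538.8–485.4 Ma, so Cambrian.
D: 432 Ma lies in 443.8–419.2 Ma, so Silurian.
E: 378.3 Ma lies in 419.2–358.9 Ma, so Devonian.

A — Calymmian; B — Triassic; C — Cambrian; D — Silurian; E — Devonian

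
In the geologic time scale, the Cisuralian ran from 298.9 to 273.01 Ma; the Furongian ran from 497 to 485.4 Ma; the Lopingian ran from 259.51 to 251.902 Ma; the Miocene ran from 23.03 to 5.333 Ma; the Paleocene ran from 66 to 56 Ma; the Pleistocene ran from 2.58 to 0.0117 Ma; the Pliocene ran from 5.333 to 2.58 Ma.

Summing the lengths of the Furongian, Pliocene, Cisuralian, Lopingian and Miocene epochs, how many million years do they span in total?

65.548 million years

Duration is start − end for each: (497 − 485.4) + (5.333 − 2.58) + (298.9 − 273.01) + (259.51 − 251.902) + (23.03 − 5.333).
That is 11.6 + 2.753 + 25.89 + 7.608 + 17.697, which totals 65.548 million years.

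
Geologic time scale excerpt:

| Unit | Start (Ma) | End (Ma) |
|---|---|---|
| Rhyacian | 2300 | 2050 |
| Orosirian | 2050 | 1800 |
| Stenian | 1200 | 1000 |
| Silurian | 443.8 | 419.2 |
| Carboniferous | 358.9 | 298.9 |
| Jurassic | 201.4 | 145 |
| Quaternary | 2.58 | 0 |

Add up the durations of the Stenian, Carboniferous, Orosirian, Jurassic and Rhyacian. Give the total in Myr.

816.4 million years

Each duration: Stenian = 200; Carboniferous = 60; Orosirian = 250; Jurassic = 56.4; Rhyacian = 250.
Sum: 200 + 60 + 250 + 56.4 + 250 = 816.4 Myr.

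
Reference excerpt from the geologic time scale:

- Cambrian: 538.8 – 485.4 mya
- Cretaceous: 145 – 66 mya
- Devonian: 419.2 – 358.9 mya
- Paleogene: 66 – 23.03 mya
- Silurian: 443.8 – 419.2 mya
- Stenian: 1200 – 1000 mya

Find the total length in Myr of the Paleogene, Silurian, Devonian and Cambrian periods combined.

181.27 million years

Duration is start − end for each: (66 − 23.03) + (443.8 − 419.2) + (419.2 − 358.9) + (538.8 − 485.4).
That is 42.97 + 24.6 + 60.3 + 53.4, which totals 181.27 million years.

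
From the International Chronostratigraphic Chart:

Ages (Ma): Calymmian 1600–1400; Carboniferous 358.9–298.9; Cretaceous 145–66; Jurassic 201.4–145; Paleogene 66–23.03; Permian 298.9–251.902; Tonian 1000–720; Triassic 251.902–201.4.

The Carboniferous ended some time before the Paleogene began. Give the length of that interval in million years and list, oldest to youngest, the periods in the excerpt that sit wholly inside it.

232.9 million years; Permian, Triassic, Jurassic, Cretaceous

The Carboniferous closes at 298.9 Ma and the Paleogene opens at 66 Ma, so the interval is 298.9 − 66 = 232.9 Myr.
A period fits inside if it starts at or after 298.9 Ma and ends at or before 66 Ma; oldest first that gives Permian, Triassic, Jurassic, Cretaceous.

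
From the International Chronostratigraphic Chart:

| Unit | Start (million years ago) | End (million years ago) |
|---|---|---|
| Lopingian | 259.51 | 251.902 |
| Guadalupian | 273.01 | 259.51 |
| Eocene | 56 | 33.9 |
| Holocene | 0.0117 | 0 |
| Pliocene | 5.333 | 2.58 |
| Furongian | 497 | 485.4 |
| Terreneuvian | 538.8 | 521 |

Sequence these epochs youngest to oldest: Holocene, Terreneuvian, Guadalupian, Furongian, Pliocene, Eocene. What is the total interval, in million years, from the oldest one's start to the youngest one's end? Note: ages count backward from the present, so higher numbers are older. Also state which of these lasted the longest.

From the excerpt: Holocene 0.0117–0; Terreneuvian 538.8–521; Guadalupian 273.01–259.51; Furongian 497–485.4; Pliocene 5.333–2.58; Eocene 56–33.9 (Ma).
Larger Ma is earlier, so the oldest is Terreneuvian and the youngest is Holocene; youngest to oldest: Holocene, Pliocene, Eocene, Guadalupian, Furongian, Terreneuvian.
Oldest start 538.8 minus youngest end 0 gives 538.8 Myr overall.
Individual lengths (start − end): Guadalupian 13.5; Furongian 11.6; Pliocene 2.753; Holocene 0.0117; Eocene 22.1; Terreneuvian 17.8. The largest is Eocene at 22.1 Myr.

Holocene → Pliocene → Eocene → Guadalupian → Furongian → Terreneuvian; total span 538.8 Myr; longest is Eocene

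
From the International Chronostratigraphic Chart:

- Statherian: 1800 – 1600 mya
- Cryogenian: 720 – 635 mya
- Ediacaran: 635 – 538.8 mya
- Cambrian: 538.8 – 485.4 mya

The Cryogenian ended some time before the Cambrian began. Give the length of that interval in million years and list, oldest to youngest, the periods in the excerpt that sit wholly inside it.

The Cryogenian closes at 635 Ma and the Cambrian opens at 538.8 Ma, so the interval is 635 − 538.8 = 96.2 Myr.
A period fits inside if it starts at or after 635 Ma and ends at or before 538.8 Ma; oldest first that gives Ediacaran.

96.2 million years; Ediacaran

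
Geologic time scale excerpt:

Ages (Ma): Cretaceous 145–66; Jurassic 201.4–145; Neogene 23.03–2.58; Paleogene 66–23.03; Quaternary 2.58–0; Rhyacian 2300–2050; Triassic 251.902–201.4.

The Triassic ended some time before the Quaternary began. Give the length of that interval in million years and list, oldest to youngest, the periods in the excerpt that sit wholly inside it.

198.82 million years; Jurassic, Cretaceous, Paleogene, Neogene

End of Triassic = 201.4 Ma; start of Quaternary = 2.58 Ma.
Gap = 201.4 − 2.58 = 198.82 Myr.
Periods wholly inside 201.4–2.58 Ma: Jurassic (201.4–145), Cretaceous (145–66), Paleogene (66–23.03), Neogene (23.03–2.58).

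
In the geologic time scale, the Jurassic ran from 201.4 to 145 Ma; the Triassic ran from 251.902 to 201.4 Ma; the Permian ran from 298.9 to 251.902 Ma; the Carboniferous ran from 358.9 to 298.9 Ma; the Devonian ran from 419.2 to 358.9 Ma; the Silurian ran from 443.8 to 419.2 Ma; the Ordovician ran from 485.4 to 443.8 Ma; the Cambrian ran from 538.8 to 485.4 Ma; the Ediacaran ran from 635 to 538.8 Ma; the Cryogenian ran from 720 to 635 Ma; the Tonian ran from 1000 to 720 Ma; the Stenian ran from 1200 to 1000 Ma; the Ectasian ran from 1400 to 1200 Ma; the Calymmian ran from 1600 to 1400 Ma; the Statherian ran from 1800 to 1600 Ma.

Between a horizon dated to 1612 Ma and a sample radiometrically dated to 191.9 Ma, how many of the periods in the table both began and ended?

13

1612 Ma sits inside the Statherian (1800–1600) and 191.9 Ma inside the Jurassic (201.4–145); neither of those is wholly between the two dates.
The listed periods lying completely between them are Calymmian, Ectasian, Stenian, Tonian, Cryogenian, Ediacaran, Cambrian, Ordovician, Silurian, Devonian, Carboniferous, Permian, Triassic — 13 in all.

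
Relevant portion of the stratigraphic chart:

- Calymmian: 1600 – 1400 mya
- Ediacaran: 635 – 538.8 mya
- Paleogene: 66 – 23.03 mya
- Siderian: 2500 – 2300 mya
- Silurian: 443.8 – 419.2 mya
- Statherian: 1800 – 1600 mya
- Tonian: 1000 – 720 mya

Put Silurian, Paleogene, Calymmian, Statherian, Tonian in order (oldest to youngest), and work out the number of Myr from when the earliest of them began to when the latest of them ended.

Statherian, Calymmian, Tonian, Silurian, Paleogene; total span 1776.97 Myr

From the excerpt: Silurian 443.8–419.2; Paleogene 66–23.03; Calymmian 1600–1400; Statherian 1800–1600; Tonian 1000–720 (Ma).
Larger Ma is earlier, so the oldest is Statherian and the youngest is Paleogene; oldest to youngest: Statherian, Calymmian, Tonian, Silurian, Paleogene.
Oldest start 1800 minus youngest end 23.03 gives 1776.97 Myr overall.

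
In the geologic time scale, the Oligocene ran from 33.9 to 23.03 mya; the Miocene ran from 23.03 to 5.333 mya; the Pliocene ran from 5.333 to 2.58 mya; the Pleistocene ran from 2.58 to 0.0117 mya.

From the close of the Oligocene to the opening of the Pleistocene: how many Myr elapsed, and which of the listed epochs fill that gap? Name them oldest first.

20.45 million years; Miocene, Pliocene

End of Oligocene = 23.03 Ma; start of Pleistocene = 2.58 Ma.
Gap = 23.03 − 2.58 = 20.45 Myr.
Epochs wholly inside 23.03–2.58 Ma: Miocene (23.03–5.333), Pliocene (5.333–2.58).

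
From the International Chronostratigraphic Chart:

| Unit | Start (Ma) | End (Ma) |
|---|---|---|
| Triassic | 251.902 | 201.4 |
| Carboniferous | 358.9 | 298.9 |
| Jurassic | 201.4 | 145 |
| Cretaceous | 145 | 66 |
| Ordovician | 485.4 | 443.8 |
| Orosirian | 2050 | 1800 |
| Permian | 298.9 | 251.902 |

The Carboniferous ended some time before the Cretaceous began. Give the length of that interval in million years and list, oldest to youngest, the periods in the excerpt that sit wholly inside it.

The Carboniferous closes at 298.9 Ma and the Cretaceous opens at 145 Ma, so the interval is 298.9 − 145 = 153.9 Myr.
A period fits inside if it starts at or after 298.9 Ma and ends at or before 145 Ma; oldest first that gives Permian, Triassic, Jurassic.

153.9 million years; Permian, Triassic, Jurassic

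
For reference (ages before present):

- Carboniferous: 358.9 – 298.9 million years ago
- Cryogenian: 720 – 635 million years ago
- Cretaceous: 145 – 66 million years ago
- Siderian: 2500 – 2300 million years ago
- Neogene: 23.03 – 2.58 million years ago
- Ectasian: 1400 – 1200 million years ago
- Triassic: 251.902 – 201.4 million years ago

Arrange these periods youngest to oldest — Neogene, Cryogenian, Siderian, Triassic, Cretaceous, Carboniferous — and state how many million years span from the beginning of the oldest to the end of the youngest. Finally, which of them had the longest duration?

Neogene, Cretaceous, Triassic, Carboniferous, Cryogenian, Siderian; total span 2497.42 Myr; longest is Siderian

From the excerpt: Neogene 23.03–2.58; Cryogenian 720–635; Siderian 2500–2300; Triassic 251.902–201.4; Cretaceous 145–66; Carboniferous 358.9–298.9 (Ma).
Larger Ma is earlier, so the oldest is Siderian and the youngest is Neogene; youngest to oldest: Neogene, Cretaceous, Triassic, Carboniferous, Cryogenian, Siderian.
Oldest start 2500 minus youngest end 2.58 gives 2497.42 Myr overall.
Individual lengths (start − end): Triassic 50.502; Carboniferous 60; Neogene 20.45; Cryogenian 85; Siderian 200; Cretaceous 79. The largest is Siderian at 200 Myr.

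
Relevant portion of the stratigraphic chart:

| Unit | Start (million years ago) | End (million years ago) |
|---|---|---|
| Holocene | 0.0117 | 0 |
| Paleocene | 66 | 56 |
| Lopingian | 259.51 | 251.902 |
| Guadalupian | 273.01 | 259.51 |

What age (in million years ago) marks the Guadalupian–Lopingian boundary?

259.51 million years ago

The Guadalupian ends and the Lopingian begins at 259.51 million years ago.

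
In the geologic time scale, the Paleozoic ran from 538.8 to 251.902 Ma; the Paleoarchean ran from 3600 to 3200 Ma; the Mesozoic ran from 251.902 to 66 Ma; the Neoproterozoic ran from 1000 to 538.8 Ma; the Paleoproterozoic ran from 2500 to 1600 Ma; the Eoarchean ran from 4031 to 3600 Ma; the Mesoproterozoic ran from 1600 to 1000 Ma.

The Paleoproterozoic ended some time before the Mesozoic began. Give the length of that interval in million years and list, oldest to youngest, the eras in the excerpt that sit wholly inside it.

1348.098 million years; Mesoproterozoic, Neoproterozoic, Paleozoic

The Paleoproterozoic closes at 1600 Ma and the Mesozoic opens at 251.902 Ma, so the interval is 1600 − 251.902 = 1348.098 Myr.
An era fits inside if it starts at or after 1600 Ma and ends at or before 251.902 Ma; oldest first that gives Mesoproterozoic, Neoproterozoic, Paleozoic.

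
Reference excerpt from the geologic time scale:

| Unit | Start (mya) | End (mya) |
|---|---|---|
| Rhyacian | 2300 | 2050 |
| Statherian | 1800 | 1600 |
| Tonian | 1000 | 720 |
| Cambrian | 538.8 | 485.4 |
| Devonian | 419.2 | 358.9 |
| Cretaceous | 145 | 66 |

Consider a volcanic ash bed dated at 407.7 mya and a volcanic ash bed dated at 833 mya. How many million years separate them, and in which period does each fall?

425.3 million years apart; the first in the Devonian, the second in the Tonian

Elapsed time: 833 − 407.7 = 425.3 Myr.
407.7 Ma lies within 419.2–358.9 Ma: Devonian.
833 Ma lies within 1000–720 Ma: Tonian.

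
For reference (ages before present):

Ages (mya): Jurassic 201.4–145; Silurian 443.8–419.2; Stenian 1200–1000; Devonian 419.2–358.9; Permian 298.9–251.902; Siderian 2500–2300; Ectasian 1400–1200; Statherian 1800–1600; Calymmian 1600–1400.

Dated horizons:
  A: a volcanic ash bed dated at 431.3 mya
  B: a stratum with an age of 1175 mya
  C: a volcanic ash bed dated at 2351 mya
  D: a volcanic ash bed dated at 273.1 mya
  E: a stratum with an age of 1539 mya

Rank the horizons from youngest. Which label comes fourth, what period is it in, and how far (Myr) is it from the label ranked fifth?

E, in the Calymmian; 812 million years to C

Smaller Ma means younger, so youngest first: D 273.1 < A 431.3 < B 1175 < E 1539 < C 2351.
Counting 4 along gives E (1539 Ma); the excerpt puts that inside the Calymmian, 1600–1400 Ma.
Next in line is C (2351 Ma), and 2351 − 1539 = 812 Myr.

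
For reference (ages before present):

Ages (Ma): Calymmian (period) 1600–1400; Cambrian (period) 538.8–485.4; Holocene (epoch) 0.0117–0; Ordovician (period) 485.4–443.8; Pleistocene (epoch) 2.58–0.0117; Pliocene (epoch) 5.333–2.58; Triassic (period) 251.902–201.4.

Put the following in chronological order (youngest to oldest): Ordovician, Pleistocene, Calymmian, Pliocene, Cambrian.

Pleistocene → Pliocene → Ordovician → Cambrian → Calymmian

The oldest of these is Calymmian (starts 1600 Ma) and the youngest is Pleistocene (ends 0.0117 Ma).
In between, by decreasing start age: Cambrian (538.8), Ordovician (485.4), Pliocene (5.333).
Listing youngest first means reversing that sequence.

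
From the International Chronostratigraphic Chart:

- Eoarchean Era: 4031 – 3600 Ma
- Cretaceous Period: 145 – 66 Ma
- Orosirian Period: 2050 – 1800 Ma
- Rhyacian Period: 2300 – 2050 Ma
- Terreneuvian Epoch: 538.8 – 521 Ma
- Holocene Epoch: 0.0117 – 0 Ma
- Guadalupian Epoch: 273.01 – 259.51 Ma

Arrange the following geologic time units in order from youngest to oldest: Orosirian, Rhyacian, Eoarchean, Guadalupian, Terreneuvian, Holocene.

Holocene, then Guadalupian, then Terreneuvian, then Orosirian, then Rhyacian, then Eoarchean

The oldest of these is Eoarchean (starts 4031 Ma) and the youngest is Holocene (ends 0 Ma).
In between, by decreasing start age: Rhyacian (2300), Orosirian (2050), Terreneuvian (538.8), Guadalupian (273.01).
Listing youngest first means reversing that sequence.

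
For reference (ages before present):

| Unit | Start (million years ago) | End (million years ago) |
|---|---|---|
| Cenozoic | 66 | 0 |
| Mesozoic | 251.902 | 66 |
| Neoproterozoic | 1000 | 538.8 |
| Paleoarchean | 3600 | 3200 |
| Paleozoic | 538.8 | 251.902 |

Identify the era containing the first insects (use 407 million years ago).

Paleozoic

407 Ma lies between 538.8 and 251.902 Ma, so it falls in the Paleozoic.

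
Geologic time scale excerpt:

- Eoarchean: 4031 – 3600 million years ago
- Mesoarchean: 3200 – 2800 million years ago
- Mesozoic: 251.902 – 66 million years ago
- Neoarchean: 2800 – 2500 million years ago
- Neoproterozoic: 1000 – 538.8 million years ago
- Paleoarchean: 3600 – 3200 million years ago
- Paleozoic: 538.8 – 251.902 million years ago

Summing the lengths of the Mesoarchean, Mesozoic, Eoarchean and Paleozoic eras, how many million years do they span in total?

Each duration: Mesoarchean = 400; Mesozoic = 185.902; Eoarchean = 431; Paleozoic = 286.898.
Sum: 400 + 185.902 + 431 + 286.898 = 1303.8 Myr.

1303.8 million years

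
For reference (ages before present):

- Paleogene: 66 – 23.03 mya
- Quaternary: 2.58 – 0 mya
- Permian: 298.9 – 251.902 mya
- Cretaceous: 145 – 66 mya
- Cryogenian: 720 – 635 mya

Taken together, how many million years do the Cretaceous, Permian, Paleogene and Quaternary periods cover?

Each duration: Cretaceous = 79; Permian = 46.998; Paleogene = 42.97; Quaternary = 2.58.
Sum: 79 + 46.998 + 42.97 + 2.58 = 171.548 Myr.

171.548 million years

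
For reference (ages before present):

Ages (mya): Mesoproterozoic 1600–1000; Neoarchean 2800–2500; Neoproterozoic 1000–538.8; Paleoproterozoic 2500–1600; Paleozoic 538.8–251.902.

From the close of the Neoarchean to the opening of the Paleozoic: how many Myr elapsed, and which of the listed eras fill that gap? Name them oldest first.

End of Neoarchean = 2500 Ma; start of Paleozoic = 538.8 Ma.
Gap = 2500 − 538.8 = 1961.2 Myr.
Eras wholly inside 2500–538.8 Ma: Paleoproterozoic (2500–1600), Mesoproterozoic (1600–1000), Neoproterozoic (1000–538.8).

1961.2 million years; Paleoproterozoic, Mesoproterozoic, Neoproterozoic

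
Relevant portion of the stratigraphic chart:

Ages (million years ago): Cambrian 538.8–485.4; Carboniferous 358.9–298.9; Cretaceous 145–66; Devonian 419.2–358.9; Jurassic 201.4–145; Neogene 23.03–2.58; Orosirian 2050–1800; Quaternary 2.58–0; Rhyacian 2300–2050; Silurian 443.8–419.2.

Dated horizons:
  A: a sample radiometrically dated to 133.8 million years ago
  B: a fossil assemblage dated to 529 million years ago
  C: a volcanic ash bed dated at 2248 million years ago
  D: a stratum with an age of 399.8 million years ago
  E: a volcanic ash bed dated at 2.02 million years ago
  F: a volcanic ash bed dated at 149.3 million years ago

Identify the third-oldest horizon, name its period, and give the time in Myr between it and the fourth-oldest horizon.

Sorted oldest-first by Ma: C (2248), B (529), D (399.8), F (149.3), A (133.8), E (2.02).
The third oldest is D at 399.8 Ma, which lies in 419.2–358.9 Ma: the Devonian.
The fourth oldest is F at 149.3 Ma; separation = |399.8 − 149.3| = 250.5 Myr.

D, in the Devonian; 250.5 million years to F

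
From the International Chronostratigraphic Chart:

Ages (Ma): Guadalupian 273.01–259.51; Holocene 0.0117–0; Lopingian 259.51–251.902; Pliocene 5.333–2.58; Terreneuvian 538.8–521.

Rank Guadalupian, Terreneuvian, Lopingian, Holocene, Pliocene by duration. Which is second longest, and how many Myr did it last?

Guadalupian, 13.5 million years

Durations: Guadalupian 13.5; Terreneuvian 17.8; Lopingian 7.608; Holocene 0.0117; Pliocene 2.753 Myr.
Sorted longest-first: Terreneuvian (17.8), Guadalupian (13.5), Lopingian (7.608), Pliocene (2.753), Holocene (0.0117).
The second longest is Guadalupian at 13.5 Myr.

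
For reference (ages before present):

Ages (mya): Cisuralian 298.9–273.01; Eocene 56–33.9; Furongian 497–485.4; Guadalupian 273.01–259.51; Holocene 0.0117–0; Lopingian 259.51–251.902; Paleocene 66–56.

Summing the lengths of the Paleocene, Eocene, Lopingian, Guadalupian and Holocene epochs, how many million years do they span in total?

Each duration: Paleocene = 10; Eocene = 22.1; Lopingian = 7.608; Guadalupian = 13.5; Holocene = 0.0117.
Sum: 10 + 22.1 + 7.608 + 13.5 + 0.0117 = 53.2197 Myr.

53.2197 million years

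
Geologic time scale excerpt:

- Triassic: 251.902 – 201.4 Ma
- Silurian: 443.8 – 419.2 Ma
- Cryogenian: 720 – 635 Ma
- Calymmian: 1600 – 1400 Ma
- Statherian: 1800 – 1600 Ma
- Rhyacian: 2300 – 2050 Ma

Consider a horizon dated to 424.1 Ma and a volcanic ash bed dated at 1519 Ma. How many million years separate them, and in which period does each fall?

Elapsed time: 1519 − 424.1 = 1094.9 Myr.
424.1 Ma lies within 443.8–419.2 Ma: Silurian.
1519 Ma lies within 1600–1400 Ma: Calymmian.

1094.9 million years apart; the first in the Silurian, the second in the Calymmian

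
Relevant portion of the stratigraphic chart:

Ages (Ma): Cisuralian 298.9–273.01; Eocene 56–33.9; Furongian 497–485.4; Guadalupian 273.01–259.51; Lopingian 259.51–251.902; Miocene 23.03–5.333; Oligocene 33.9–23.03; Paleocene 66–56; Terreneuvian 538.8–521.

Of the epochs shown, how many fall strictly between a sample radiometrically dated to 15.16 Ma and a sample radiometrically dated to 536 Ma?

7

536 Ma sits inside the Terreneuvian (538.8–521) and 15.16 Ma inside the Miocene (23.03–5.333); neither of those is wholly between the two dates.
The listed epochs lying completely between them are Furongian, Cisuralian, Guadalupian, Lopingian, Paleocene, Eocene, Oligocene — 7 in all.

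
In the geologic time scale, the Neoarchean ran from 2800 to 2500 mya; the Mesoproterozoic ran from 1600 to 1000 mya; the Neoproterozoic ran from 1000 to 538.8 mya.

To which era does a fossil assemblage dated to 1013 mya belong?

1013 Ma lies between 1600 and 1000 Ma, so it falls in the Mesoproterozoic.

Mesoproterozoic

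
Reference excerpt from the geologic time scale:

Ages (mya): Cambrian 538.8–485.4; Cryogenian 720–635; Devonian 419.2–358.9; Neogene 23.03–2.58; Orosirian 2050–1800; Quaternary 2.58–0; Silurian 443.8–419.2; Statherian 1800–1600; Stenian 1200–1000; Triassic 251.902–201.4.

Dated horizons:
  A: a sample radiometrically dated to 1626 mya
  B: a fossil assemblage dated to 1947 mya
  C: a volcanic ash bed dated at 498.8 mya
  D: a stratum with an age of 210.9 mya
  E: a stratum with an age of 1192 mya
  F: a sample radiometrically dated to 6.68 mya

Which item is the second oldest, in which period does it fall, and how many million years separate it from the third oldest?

A, in the Statherian; 434 million years to E

Sorted oldest-first by Ma: B (1947), A (1626), E (1192), C (498.8), D (210.9), F (6.68).
The second oldest is A at 1626 Ma, which lies in 1800–1600 Ma: the Statherian.
The third oldest is E at 1192 Ma; separation = |1626 − 1192| = 434 Myr.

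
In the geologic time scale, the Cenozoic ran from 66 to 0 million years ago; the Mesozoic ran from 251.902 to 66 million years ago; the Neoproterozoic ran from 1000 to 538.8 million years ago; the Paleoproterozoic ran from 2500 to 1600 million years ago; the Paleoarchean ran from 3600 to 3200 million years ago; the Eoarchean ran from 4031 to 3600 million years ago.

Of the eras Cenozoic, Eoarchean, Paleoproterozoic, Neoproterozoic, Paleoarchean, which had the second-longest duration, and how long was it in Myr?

Durations: Cenozoic 66; Eoarchean 431; Paleoproterozoic 900; Neoproterozoic 461.2; Paleoarchean 400 Myr.
Sorted longest-first: Paleoproterozoic (900), Neoproterozoic (461.2), Eoarchean (431), Paleoarchean (400), Cenozoic (66).
The second longest is Neoproterozoic at 461.2 Myr.

Neoproterozoic, 461.2 million years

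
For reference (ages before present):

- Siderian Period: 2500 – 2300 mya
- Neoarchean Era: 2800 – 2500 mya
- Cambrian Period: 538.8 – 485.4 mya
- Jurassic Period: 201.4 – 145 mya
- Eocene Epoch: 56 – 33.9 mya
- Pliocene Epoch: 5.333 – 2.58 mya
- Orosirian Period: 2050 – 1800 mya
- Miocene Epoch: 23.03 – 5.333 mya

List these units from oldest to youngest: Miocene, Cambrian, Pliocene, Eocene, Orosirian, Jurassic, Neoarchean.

Neoarchean, then Orosirian, then Cambrian, then Jurassic, then Eocene, then Miocene, then Pliocene

Read off each span (Ma): Miocene 23.03–5.333; Cambrian 538.8–485.4; Pliocene 5.333–2.58; Eocene 56–33.9; Orosirian 2050–1800; Jurassic 201.4–145; Neoarchean 2800–2500.
Larger Ma is older, so oldest→youngest is Neoarchean, Orosirian, Cambrian, Jurassic, Eocene, Miocene, Pliocene.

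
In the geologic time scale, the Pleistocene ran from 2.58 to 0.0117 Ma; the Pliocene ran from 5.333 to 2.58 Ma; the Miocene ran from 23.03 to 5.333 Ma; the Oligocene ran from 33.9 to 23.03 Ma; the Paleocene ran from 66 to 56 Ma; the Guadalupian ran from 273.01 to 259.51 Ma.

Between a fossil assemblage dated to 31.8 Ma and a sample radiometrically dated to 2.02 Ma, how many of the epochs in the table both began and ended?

31.8 Ma sits inside the Oligocene (33.9–23.03) and 2.02 Ma inside the Pleistocene (2.58–0.0117); neither of those is wholly between the two dates.
The listed epochs lying completely between them are Miocene, Pliocene — 2 in all.

2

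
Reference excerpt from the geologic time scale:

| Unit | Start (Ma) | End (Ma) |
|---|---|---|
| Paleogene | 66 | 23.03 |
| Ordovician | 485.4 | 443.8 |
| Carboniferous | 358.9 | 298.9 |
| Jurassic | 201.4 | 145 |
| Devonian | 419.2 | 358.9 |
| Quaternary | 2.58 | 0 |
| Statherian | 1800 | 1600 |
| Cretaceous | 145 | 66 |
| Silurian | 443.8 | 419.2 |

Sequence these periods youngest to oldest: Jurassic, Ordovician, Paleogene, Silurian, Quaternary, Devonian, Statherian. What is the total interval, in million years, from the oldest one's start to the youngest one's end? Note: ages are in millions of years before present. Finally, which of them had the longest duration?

Start ages (Ma): Statherian 1800, Ordovician 485.4, Silurian 443.8, Devonian 419.2, Jurassic 201.4, Paleogene 66, Quaternary 2.58.
Ordered youngest to oldest: Quaternary, Paleogene, Jurassic, Devonian, Silurian, Ordovician, Statherian.
Span = 1800 − 0 = 1800 Myr.
Durations: Ordovician 41.6, Jurassic 56.4, Statherian 200, Quaternary 2.58, Devonian 60.3, Paleogene 42.97, Silurian 24.6 → longest is Statherian (200 Myr).

Quaternary → Paleogene → Jurassic → Devonian → Silurian → Ordovician → Statherian; total span 1800 Myr; longest is Statherian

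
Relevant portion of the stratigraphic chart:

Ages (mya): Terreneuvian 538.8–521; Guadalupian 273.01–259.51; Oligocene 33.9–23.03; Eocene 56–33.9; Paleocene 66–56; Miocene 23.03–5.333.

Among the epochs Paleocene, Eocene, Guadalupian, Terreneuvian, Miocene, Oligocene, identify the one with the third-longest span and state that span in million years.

Durations: Paleocene 10; Eocene 22.1; Guadalupian 13.5; Terreneuvian 17.8; Miocene 17.697; Oligocene 10.87 Myr.
Sorted longest-first: Eocene (22.1), Terreneuvian (17.8), Miocene (17.697), Guadalupian (13.5), Oligocene (10.87), Paleocene (10).
The third longest is Miocene at 17.697 Myr.

Miocene, 17.697 million years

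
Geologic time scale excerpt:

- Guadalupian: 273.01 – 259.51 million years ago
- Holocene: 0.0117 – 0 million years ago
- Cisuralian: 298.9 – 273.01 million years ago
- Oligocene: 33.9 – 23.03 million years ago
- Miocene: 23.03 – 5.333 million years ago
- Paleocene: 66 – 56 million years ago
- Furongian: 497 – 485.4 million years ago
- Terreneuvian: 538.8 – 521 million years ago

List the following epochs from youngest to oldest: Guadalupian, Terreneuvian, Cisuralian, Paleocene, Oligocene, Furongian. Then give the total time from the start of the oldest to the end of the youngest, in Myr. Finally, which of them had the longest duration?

Oligocene → Paleocene → Guadalupian → Cisuralian → Furongian → Terreneuvian; total span 515.77 Myr; longest is Cisuralian

From the excerpt: Guadalupian 273.01–259.51; Terreneuvian 538.8–521; Cisuralian 298.9–273.01; Paleocene 66–56; Oligocene 33.9–23.03; Furongian 497–485.4 (Ma).
Larger Ma is earlier, so the oldest is Terreneuvian and the youngest is Oligocene; youngest to oldest: Oligocene, Paleocene, Guadalupian, Cisuralian, Furongian, Terreneuvian.
Oldest start 538.8 minus youngest end 23.03 gives 515.77 Myr overall.
Individual lengths (start − end): Paleocene 10; Oligocene 10.87; Terreneuvian 17.8; Guadalupian 13.5; Furongian 11.6; Cisuralian 25.89. The largest is Cisuralian at 25.89 Myr.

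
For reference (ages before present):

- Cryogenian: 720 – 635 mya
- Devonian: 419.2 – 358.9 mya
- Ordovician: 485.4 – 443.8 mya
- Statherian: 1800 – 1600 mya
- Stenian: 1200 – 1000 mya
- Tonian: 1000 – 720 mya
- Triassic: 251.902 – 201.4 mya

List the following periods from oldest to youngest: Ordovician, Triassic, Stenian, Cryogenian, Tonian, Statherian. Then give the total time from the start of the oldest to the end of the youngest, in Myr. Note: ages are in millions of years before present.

Statherian, Stenian, Tonian, Cryogenian, Ordovician, Triassic; total span 1598.6 Myr

From the excerpt: Ordovician 485.4–443.8; Triassic 251.902–201.4; Stenian 1200–1000; Cryogenian 720–635; Tonian 1000–720; Statherian 1800–1600 (Ma).
Larger Ma is earlier, so the oldest is Statherian and the youngest is Triassic; oldest to youngest: Statherian, Stenian, Tonian, Cryogenian, Ordovician, Triassic.
Oldest start 1800 minus youngest end 201.4 gives 1598.6 Myr overall.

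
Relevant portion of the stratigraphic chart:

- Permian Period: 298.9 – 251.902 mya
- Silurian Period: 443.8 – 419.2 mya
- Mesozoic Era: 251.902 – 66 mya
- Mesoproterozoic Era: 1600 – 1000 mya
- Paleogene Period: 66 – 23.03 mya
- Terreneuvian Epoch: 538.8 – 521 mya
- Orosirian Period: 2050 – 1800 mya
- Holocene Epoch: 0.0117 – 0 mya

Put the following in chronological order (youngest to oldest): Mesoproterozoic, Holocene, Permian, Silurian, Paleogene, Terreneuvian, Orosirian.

Holocene → Paleogene → Permian → Silurian → Terreneuvian → Mesoproterozoic → Orosirian

Sorting by start age (ascending Ma, since larger Ma = older): Holocene began 0.0117, Paleogene began 66, Permian began 298.9, Silurian began 443.8, Terreneuvian began 538.8, Mesoproterozoic began 1600, Orosirian began 2050.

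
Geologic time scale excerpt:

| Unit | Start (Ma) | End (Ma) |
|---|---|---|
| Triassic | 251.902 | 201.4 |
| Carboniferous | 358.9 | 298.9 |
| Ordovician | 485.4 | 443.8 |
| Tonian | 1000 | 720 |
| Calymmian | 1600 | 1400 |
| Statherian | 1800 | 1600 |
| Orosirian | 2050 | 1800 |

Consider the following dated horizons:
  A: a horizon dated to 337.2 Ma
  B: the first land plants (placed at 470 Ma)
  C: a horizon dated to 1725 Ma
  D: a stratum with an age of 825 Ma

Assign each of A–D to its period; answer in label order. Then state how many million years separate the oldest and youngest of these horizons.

A — Carboniferous; B — Ordovician; C — Statherian; D — Tonian; span 1387.8 million years

Match each age against the start–end ranges in the excerpt: A = 337.2 Ma → Carboniferous (358.9–298.9); B = 470 Ma → Ordovician (485.4–443.8); C = 1725 Ma → Statherian (1800–1600); D = 825 Ma → Tonian (1000–720).
The largest age is 1725 Ma and the smallest is 337.2 Ma; their difference is 1387.8 Myr.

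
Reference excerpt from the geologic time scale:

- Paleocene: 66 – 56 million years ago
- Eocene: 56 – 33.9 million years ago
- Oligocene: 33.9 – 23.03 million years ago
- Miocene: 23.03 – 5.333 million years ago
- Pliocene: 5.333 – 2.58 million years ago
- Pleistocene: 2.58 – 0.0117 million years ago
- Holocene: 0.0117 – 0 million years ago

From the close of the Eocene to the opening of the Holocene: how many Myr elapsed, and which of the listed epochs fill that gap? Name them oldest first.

The Eocene closes at 33.9 Ma and the Holocene opens at 0.0117 Ma, so the interval is 33.9 − 0.0117 = 33.8883 Myr.
An epoch fits inside if it starts at or after 33.9 Ma and ends at or before 0.0117 Ma; oldest first that gives Oligocene, Miocene, Pliocene, Pleistocene.

33.8883 million years; Oligocene, Miocene, Pliocene, Pleistocene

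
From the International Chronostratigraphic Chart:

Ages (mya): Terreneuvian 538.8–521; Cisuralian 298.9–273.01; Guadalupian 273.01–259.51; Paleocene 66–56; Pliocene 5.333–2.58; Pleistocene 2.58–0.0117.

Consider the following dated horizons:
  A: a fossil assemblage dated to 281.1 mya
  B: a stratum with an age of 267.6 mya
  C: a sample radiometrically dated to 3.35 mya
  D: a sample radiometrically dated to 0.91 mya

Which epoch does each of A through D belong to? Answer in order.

A — Cisuralian; B — Guadalupian; C — Pliocene; D — Pleistocene

A: 281.1 Ma lies in 298.9–273.01 Ma, so Cisuralian.
B: 267.6 Ma lies in 273.01–259.51 Ma, so Guadalupian.
C: 3.35 Ma lies in 5.333–2.58 Ma, so Pliocene.
D: 0.91 Ma lies in 2.58–0.0117 Ma, so Pleistocene.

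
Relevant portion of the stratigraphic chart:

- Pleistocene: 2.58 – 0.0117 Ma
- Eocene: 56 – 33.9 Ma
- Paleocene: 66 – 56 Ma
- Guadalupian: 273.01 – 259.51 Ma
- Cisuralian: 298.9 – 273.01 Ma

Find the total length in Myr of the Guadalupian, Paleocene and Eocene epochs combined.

Duration is start − end for each: (273.01 − 259.51) + (66 − 56) + (56 − 33.9).
That is 13.5 + 10 + 22.1, which totals 45.6 million years.

45.6 million years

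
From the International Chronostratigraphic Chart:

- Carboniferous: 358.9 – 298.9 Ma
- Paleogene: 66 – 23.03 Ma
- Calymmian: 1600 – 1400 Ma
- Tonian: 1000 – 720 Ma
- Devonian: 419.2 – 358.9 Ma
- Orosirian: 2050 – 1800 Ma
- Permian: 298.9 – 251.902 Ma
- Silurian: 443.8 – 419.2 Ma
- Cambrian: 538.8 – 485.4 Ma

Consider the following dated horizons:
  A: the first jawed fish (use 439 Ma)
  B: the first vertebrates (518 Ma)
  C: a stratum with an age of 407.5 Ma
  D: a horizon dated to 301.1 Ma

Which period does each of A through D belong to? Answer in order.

A — Silurian; B — Cambrian; C — Devonian; D — Carboniferous

Match each age against the start–end ranges in the excerpt: A = 439 Ma → Silurian (443.8–419.2); B = 518 Ma → Cambrian (538.8–485.4); C = 407.5 Ma → Devonian (419.2–358.9); D = 301.1 Ma → Carboniferous (358.9–298.9).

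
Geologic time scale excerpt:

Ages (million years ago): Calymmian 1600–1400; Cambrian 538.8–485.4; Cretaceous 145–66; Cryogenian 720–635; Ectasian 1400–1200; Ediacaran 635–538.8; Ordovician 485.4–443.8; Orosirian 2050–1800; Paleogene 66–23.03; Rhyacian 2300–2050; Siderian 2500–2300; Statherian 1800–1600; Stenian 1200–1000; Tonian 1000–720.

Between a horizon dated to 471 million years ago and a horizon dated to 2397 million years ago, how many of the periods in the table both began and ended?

The older date is 2397 Ma and the younger is 471 Ma.
Periods with start < 2397 and end > 471 Ma: Rhyacian (2300–2050), Orosirian (2050–1800), Statherian (1800–1600), Calymmian (1600–1400), Ectasian (1400–1200), Stenian (1200–1000), Tonian (1000–720), Cryogenian (720–635), Ediacaran (635–538.8), Cambrian (538.8–485.4).
That is 10 complete periods.

10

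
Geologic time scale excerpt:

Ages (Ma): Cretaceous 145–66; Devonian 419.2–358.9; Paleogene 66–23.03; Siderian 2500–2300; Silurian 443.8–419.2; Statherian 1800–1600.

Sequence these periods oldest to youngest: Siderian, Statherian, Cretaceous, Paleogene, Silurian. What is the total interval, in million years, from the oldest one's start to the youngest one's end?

Start ages (Ma): Siderian 2500, Statherian 1800, Silurian 443.8, Cretaceous 145, Paleogene 66.
Ordered oldest to youngest: Siderian, Statherian, Silurian, Cretaceous, Paleogene.
Span = 2500 − 23.03 = 2476.97 Myr.

Siderian → Statherian → Silurian → Cretaceous → Paleogene; total span 2476.97 Myr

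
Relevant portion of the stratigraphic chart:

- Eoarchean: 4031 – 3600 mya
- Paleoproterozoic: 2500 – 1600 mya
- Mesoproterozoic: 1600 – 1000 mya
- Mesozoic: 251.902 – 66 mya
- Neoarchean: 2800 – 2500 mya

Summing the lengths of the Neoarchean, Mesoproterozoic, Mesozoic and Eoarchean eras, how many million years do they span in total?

Each duration: Neoarchean = 300; Mesoproterozoic = 600; Mesozoic = 185.902; Eoarchean = 431.
Sum: 300 + 600 + 185.902 + 431 = 1516.902 Myr.

1516.902 million years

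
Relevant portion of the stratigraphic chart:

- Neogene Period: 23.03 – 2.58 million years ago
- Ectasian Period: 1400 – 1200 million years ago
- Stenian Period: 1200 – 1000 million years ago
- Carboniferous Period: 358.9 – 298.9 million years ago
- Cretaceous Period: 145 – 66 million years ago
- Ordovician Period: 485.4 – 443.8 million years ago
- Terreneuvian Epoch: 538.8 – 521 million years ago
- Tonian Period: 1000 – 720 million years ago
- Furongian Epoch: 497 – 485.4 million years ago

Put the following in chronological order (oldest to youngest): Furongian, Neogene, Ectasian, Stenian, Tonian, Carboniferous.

Ectasian → Stenian → Tonian → Furongian → Carboniferous → Neogene

Sorting by start age (descending Ma, since larger Ma = older): Ectasian start 1400, Stenian start 1200, Tonian start 1000, Furongian start 497, Carboniferous start 358.9, Neogene start 23.03.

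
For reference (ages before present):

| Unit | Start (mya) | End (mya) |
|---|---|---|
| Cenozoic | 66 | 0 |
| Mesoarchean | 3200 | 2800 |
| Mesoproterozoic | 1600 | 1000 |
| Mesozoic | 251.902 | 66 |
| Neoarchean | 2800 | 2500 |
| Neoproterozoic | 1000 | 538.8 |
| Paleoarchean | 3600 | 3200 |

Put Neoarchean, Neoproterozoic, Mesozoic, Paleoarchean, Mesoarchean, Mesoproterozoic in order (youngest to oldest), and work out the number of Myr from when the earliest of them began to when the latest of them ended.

Mesozoic → Neoproterozoic → Mesoproterozoic → Neoarchean → Mesoarchean → Paleoarchean; total span 3534 Myr

Start ages (Ma): Paleoarchean 3600, Mesoarchean 3200, Neoarchean 2800, Mesoproterozoic 1600, Neoproterozoic 1000, Mesozoic 251.902.
Ordered youngest to oldest: Mesozoic, Neoproterozoic, Mesoproterozoic, Neoarchean, Mesoarchean, Paleoarchean.
Span = 3600 − 66 = 3534 Myr.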